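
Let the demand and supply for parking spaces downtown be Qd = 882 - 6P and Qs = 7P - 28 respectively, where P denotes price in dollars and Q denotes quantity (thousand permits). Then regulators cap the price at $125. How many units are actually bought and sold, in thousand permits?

Setting quantity demanded equal to quantity supplied, 882 - 6P = 7P - 28, gives P* = 70 and Q* = 462.
Since 125 is above P* = 70, the ceiling does not bind and the free-market outcome prevails.

462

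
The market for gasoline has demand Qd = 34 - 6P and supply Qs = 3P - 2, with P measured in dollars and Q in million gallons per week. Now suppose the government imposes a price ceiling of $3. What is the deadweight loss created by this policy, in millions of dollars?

2.25

Equilibrium: 34 - 6P = 3P - 2, so 36 = 9P and P* = 4, Q* = 10.
The ceiling of 3 is below the equilibrium price 4, so it binds.
At P = 3: Qd = 34 - 6·3 = 16 and Qs = 3·3 - 2 = 7.
Quantity traded falls to 7. At Q = 7 the demand price is (34 - 7)/6 = 4.5 and the supply price is (2 + 7)/3 = 3.
Deadweight loss = ½ · (4.5 - 3) · (10 - 7) = ½ · 1.5 · 3 = 2.25.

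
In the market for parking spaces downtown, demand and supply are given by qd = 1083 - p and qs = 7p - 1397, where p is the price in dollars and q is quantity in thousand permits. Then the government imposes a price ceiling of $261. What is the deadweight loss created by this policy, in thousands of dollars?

67228

In a free market, 1083 - p = 7p - 1397 gives the equilibrium p* = 310, q* = 773.
Since 261 < 310, the ceiling is binding.
At p = 261: qd = 1083 - 261 = 822 and qs = 7·261 - 1397 = 430.
Quantity traded falls to 430. At q = 430 the demand price is 1083 - 430 = 653 and the supply price is (1397 + 430)/7 = 261.
Deadweight loss = ½ · (653 - 261) · (773 - 430) = ½ · 392 · 343 = 67228.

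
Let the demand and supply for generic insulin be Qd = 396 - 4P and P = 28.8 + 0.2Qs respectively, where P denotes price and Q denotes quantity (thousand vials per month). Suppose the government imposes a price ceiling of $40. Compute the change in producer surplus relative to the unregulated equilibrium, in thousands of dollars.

Rearranging supply gives Qs = 5P - 144. Setting quantity demanded equal to quantity supplied, 396 - 4P = 5P - 144, gives P* = 60 and Q* = 156.
Because the ceiling (40) lies below the market-clearing price, it is binding.
At P = 40: Qd = 396 - 4·40 = 236 and Qs = 5·40 - 144 = 56.
Producer surplus without the control is ½ · (60 - 28.8) · 156 = 2433.6.
With the ceiling, producers sell 56 units at 40, so PS = ½ · (40 - 28.8) · 56 = 313.6.
Change in producer surplus = 313.6 - 2433.6 = -2120.

-2120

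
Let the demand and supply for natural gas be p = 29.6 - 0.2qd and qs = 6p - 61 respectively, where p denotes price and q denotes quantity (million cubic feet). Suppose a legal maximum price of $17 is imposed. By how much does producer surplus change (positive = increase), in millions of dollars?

Rearranging demand gives qd = 148 - 5p. Equilibrium: 148 - 5p = 6p - 61, so 209 = 11p and p* = 19, q* = 53.
The ceiling of 17 is below the equilibrium price 19, so it binds.
At p = 17: qd = 148 - 5·17 = 63 and qs = 6·17 - 61 = 41.
Producer surplus without the control is ½ · (19 - 61/6) · 53 = 2809/12.
With the ceiling, producers sell 41 units at 17, so PS = ½ · (17 - 61/6) · 41 = 1681/12.
Change in producer surplus = 1681/12 - 2809/12 = -94.

-94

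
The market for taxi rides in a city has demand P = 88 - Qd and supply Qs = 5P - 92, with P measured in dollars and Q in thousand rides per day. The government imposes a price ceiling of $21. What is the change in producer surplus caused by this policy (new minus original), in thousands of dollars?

-319.5

Rearranging demand gives Qd = 88 - P. Equilibrium: 88 - P = 5P - 92, so 180 = 6P and P* = 30, Q* = 58.
The ceiling of 21 is below the equilibrium price 30, so it binds.
At P = 21: Qd = 88 - 21 = 67 and Qs = 5·21 - 92 = 13.
Producer surplus without the control is ½ · (30 - 18.4) · 58 = 336.4.
With the ceiling, producers sell 13 units at 21, so PS = ½ · (21 - 18.4) · 13 = 16.9.
Change in producer surplus = 16.9 - 336.4 = -319.5.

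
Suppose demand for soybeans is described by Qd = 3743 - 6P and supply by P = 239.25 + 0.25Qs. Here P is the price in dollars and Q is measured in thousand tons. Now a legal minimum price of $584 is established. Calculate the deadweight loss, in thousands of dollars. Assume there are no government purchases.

97470

Rearranging supply gives Qs = 4P - 957. Without the control the market clears where 3743 - 6P = 4P - 957, i.e. P* = 470 and Q* = 923.
Since 584 > 470, the floor is binding.
At P = 584: Qd = 3743 - 6·584 = 239 and Qs = 4·584 - 957 = 1379.
Quantity traded falls to 239. At Q = 239 the demand price is (3743 - 239)/6 = 584 and the supply price is (957 + 239)/4 = 299.
Deadweight loss = ½ · (584 - 299) · (923 - 239) = ½ · 285 · 684 = 97470.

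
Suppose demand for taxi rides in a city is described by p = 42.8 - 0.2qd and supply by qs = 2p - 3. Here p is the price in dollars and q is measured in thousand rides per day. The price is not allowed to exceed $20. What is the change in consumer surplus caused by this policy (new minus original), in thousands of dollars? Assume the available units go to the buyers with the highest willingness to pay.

Rearranging demand gives qd = 214 - 5p. Equilibrium: 214 - 5p = 2p - 3, so 217 = 7p and p* = 31, q* = 59.
Because the ceiling (20) lies below the market-clearing price, it is binding.
At p = 20: qd = 214 - 5·20 = 114 and qs = 2·20 - 3 = 37.
Consumer surplus without the control is ½ · (42.8 - 31) · 59 = 348.1.
With the ceiling, 37 units are sold at 20 (assume they go to the highest-value buyers). The demand price at q = 37 is 35.4, so CS = ½ · [(42.8 - 20) + (35.4 - 20)] · 37 = 706.7.
Change in consumer surplus = 706.7 - 348.1 = 358.6.

358.6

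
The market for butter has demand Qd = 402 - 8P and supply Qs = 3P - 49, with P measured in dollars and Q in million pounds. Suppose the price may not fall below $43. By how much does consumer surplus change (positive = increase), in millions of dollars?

-132

In a free market, 402 - 8P = 3P - 49 gives the equilibrium P* = 41, Q* = 74.
Since 43 > 41, the floor is binding.
At P = 43: Qd = 402 - 8·43 = 58 and Qs = 3·43 - 49 = 80.
Consumer surplus without the control is ½ · (50.25 - 41) · 74 = 342.25.
With the floor, consumers buy 58 units at 43, so CS = ½ · (50.25 - 43) · 58 = 210.25.
Change in consumer surplus = 210.25 - 342.25 = -132.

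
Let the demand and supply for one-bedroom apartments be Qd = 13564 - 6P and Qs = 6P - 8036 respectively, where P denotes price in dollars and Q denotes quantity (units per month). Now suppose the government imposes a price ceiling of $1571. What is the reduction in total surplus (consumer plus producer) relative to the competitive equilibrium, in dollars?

314646

Equilibrium: 13564 - 6P = 6P - 8036, so 21600 = 12P and P* = 1800, Q* = 2764.
The ceiling of 1571 is below the equilibrium price 1800, so it binds.
At P = 1571: Qd = 13564 - 6·1571 = 4138 and Qs = 6·1571 - 8036 = 1390.
Quantity traded falls to 1390. At Q = 1390 the demand price is (13564 - 1390)/6 = 2029 and the supply price is (8036 + 1390)/6 = 1571.
Deadweight loss = ½ · (2029 - 1571) · (2764 - 1390) = ½ · 458 · 1374 = 314646.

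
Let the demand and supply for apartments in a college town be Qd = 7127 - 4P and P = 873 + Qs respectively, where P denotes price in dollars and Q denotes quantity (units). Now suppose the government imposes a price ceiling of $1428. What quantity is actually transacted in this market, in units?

Rearranging supply gives Qs = P - 873. Without the control the market clears where 7127 - 4P = P - 873, i.e. P* = 1600 and Q* = 727.
The ceiling of 1428 is below the equilibrium price 1600, so it binds.
At P = 1428: Qd = 7127 - 4·1428 = 1415 and Qs = 1428 - 873 = 555.
The quantity actually transacted is the short side, supply: 555.

555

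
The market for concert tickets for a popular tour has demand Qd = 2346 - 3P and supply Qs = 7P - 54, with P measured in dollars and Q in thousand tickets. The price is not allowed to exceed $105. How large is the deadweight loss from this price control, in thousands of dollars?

212625

Setting quantity demanded equal to quantity supplied, 2346 - 3P = 7P - 54, gives P* = 240 and Q* = 1626.
The ceiling of 105 is below the equilibrium price 240, so it binds.
At P = 105: Qd = 2346 - 3·105 = 2031 and Qs = 7·105 - 54 = 681.
Quantity traded falls to 681. At Q = 681 the demand price is (2346 - 681)/3 = 555 and the supply price is (54 + 681)/7 = 105.
Deadweight loss = ½ · (555 - 105) · (1626 - 681) = ½ · 450 · 945 = 212625.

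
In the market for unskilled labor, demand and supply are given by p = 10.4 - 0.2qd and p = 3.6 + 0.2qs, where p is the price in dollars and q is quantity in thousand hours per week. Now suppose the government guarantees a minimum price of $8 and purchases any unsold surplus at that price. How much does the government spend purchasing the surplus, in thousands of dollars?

Rearranging demand gives qd = 52 - 5p; rearranging supply gives qs = 5p - 18. Setting quantity demanded equal to quantity supplied, 52 - 5p = 5p - 18, gives p* = 7 and q* = 17.
The floor of 8 is above the equilibrium price 7, so it binds.
At p = 8: qd = 52 - 5·8 = 12 and qs = 5·8 - 18 = 22.
Surplus = qs - qd = 10.
Government expenditure = surplus × support price = 10 × 8 = 80.

80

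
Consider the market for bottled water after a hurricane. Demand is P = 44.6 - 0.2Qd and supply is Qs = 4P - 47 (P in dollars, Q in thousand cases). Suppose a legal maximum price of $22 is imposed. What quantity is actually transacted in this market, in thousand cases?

41

Rearranging demand gives Qd = 223 - 5P. In a free market, 223 - 5P = 4P - 47 gives the equilibrium P* = 30, Q* = 73.
The ceiling of 22 is below the equilibrium price 30, so it binds.
At P = 22: Qd = 223 - 5·22 = 113 and Qs = 4·22 - 47 = 41.
The quantity actually transacted is the short side, supply: 41.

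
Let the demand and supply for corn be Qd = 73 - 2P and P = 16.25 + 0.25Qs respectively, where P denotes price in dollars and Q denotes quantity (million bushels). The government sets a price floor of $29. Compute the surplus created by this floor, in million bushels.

Rearranging supply gives Qs = 4P - 65. In a free market, 73 - 2P = 4P - 65 gives the equilibrium P* = 23, Q* = 27.
The floor of 29 is above the equilibrium price 23, so it binds.
At P = 29: Qd = 73 - 2·29 = 15 and Qs = 4·29 - 65 = 51.
Surplus = Qs - Qd = 51 - 15 = 36.

36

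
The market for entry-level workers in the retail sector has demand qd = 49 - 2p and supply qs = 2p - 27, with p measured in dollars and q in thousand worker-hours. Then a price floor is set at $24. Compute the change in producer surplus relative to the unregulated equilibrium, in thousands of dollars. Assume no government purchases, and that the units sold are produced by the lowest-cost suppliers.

-20

In a free market, 49 - 2p = 2p - 27 gives the equilibrium p* = 19, q* = 11.
Since 24 > 19, the floor is binding.
At p = 24: qd = 49 - 2·24 = 1 and qs = 2·24 - 27 = 21.
Producer surplus without the control is ½ · (19 - 13.5) · 11 = 30.25.
With the floor, 1 units are sold at 24. The supply price at q = 1 is 14, so PS = ½ · [(24 - 13.5) + (24 - 14)] · 1 = 10.25.
Change in producer surplus = 10.25 - 30.25 = -20.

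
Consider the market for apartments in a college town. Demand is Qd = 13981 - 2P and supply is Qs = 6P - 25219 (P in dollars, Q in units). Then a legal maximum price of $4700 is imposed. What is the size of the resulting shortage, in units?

1600

Without the control the market clears where 13981 - 2P = 6P - 25219, i.e. P* = 4900 and Q* = 4181.
Because the ceiling (4700) lies below the market-clearing price, it is binding.
At P = 4700: Qd = 13981 - 2·4700 = 4581 and Qs = 6·4700 - 25219 = 2981.
Shortage = Qd - Qs = 4581 - 2981 = 1600.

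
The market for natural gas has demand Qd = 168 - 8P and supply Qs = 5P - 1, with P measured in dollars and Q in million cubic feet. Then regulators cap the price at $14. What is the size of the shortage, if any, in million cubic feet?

0

Equilibrium: 168 - 8P = 5P - 1, so 169 = 13P and P* = 13, Q* = 64.
Since 14 is above P* = 13, the ceiling does not bind and the free-market outcome prevails.
Since the control does not bind, there is no shortage.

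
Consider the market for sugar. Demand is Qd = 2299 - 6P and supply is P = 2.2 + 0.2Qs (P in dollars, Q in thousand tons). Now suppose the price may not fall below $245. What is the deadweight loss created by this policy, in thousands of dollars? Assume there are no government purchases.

Rearranging supply gives Qs = 5P - 11. In a free market, 2299 - 6P = 5P - 11 gives the equilibrium P* = 210, Q* = 1039.
Since 245 > 210, the floor is binding.
At P = 245: Qd = 2299 - 6·245 = 829 and Qs = 5·245 - 11 = 1214.
Quantity traded falls to 829. At Q = 829 the demand price is (2299 - 829)/6 = 245 and the supply price is (11 + 829)/5 = 168.
Deadweight loss = ½ · (245 - 168) · (1039 - 829) = ½ · 77 · 210 = 8085.

8085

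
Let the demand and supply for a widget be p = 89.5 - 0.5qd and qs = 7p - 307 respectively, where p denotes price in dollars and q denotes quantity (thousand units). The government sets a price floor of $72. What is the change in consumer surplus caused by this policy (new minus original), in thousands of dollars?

-954

Rearranging demand gives qd = 179 - 2p. Setting quantity demanded equal to quantity supplied, 179 - 2p = 7p - 307, gives p* = 54 and q* = 71.
Because the floor (72) lies above the market-clearing price, it is binding.
At p = 72: qd = 179 - 2·72 = 35 and qs = 7·72 - 307 = 197.
Consumer surplus without the control is ½ · (89.5 - 54) · 71 = 1260.25.
With the floor, consumers buy 35 units at 72, so CS = ½ · (89.5 - 72) · 35 = 306.25.
Change in consumer surplus = 306.25 - 1260.25 = -954.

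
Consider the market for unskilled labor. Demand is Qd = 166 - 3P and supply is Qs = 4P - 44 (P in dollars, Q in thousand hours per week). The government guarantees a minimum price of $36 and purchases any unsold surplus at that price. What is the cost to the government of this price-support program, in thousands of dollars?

1512

Without the control the market clears where 166 - 3P = 4P - 44, i.e. P* = 30 and Q* = 76.
Since 36 > 30, the floor is binding.
At P = 36: Qd = 166 - 3·36 = 58 and Qs = 4·36 - 44 = 100.
Surplus = Qs - Qd = 42.
Government expenditure = surplus × support price = 42 × 36 = 1512.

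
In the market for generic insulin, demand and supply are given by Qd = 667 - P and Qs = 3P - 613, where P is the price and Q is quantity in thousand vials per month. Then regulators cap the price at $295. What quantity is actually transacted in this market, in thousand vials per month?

272

In a free market, 667 - P = 3P - 613 gives the equilibrium P* = 320, Q* = 347.
The ceiling of 295 is below the equilibrium price 320, so it binds.
At P = 295: Qd = 667 - 295 = 372 and Qs = 3·295 - 613 = 272.
The quantity actually transacted is the short side, supply: 272.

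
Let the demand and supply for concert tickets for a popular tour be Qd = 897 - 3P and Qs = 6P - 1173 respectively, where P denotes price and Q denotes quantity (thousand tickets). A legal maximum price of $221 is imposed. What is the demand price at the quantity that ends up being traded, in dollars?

Setting quantity demanded equal to quantity supplied, 897 - 3P = 6P - 1173, gives P* = 230 and Q* = 207.
Since 221 < 230, the ceiling is binding.
At P = 221: Qd = 897 - 3·221 = 234 and Qs = 6·221 - 1173 = 153.
Only 153 units reach the market. On the demand curve, the marginal buyer's willingness to pay at Q = 153 is (897 - 153)/3 = 248.

248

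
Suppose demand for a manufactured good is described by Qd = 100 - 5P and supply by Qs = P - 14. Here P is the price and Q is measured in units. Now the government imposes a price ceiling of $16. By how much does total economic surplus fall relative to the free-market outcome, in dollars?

5.4

Equilibrium: 100 - 5P = P - 14, so 114 = 6P and P* = 19, Q* = 5.
Because the ceiling (16) lies below the market-clearing price, it is binding.
At P = 16: Qd = 100 - 5·16 = 20 and Qs = 16 - 14 = 2.
Quantity traded falls to 2. At Q = 2 the demand price is (100 - 2)/5 = 19.6 and the supply price is 14 + 2 = 16.
Deadweight loss = ½ · (19.6 - 16) · (5 - 2) = ½ · 3.6 · 3 = 5.4.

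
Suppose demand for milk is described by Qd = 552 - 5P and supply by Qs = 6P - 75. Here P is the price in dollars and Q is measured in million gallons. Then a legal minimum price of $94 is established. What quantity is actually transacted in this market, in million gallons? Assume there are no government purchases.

In a free market, 552 - 5P = 6P - 75 gives the equilibrium P* = 57, Q* = 267.
Since 94 > 57, the floor is binding.
At P = 94: Qd = 552 - 5·94 = 82 and Qs = 6·94 - 75 = 489.
The quantity actually transacted is the short side, demand: 82.

82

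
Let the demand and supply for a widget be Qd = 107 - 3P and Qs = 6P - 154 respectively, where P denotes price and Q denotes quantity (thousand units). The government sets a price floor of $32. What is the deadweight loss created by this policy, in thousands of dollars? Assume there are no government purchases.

In a free market, 107 - 3P = 6P - 154 gives the equilibrium P* = 29, Q* = 20.
The floor of 32 is above the equilibrium price 29, so it binds.
At P = 32: Qd = 107 - 3·32 = 11 and Qs = 6·32 - 154 = 38.
Quantity traded falls to 11. At Q = 11 the demand price is (107 - 11)/3 = 32 and the supply price is (154 + 11)/6 = 27.5.
Deadweight loss = ½ · (32 - 27.5) · (20 - 11) = ½ · 4.5 · 9 = 20.25.

20.25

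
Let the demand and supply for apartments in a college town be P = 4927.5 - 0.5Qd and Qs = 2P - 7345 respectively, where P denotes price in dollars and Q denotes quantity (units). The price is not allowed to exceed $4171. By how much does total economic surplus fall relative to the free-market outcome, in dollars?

33282

Rearranging demand gives Qd = 9855 - 2P. Equilibrium: 9855 - 2P = 2P - 7345, so 17200 = 4P and P* = 4300, Q* = 1255.
Because the ceiling (4171) lies below the market-clearing price, it is binding.
At P = 4171: Qd = 9855 - 2·4171 = 1513 and Qs = 2·4171 - 7345 = 997.
Quantity traded falls to 997. At Q = 997 the demand price is (9855 - 997)/2 = 4429 and the supply price is (7345 + 997)/2 = 4171.
Deadweight loss = ½ · (4429 - 4171) · (1255 - 997) = ½ · 258 · 258 = 33282.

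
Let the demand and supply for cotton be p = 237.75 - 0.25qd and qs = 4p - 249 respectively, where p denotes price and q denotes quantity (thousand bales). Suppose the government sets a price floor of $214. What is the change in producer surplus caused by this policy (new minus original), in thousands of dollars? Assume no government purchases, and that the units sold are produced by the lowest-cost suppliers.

Rearranging demand gives qd = 951 - 4p. Setting quantity demanded equal to quantity supplied, 951 - 4p = 4p - 249, gives p* = 150 and q* = 351.
Because the floor (214) lies above the market-clearing price, it is binding.
At p = 214: qd = 951 - 4·214 = 95 and qs = 4·214 - 249 = 607.
Producer surplus without the control is ½ · (150 - 62.25) · 351 = 15400.125.
With the floor, 95 units are sold at 214. The supply price at q = 95 is 86, so PS = ½ · [(214 - 62.25) + (214 - 86)] · 95 = 13288.125.
Change in producer surplus = 13288.125 - 15400.125 = -2112.

-2112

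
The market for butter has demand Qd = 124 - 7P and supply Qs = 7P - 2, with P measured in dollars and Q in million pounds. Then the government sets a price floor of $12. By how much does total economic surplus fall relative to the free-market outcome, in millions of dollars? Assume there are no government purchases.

In a free market, 124 - 7P = 7P - 2 gives the equilibrium P* = 9, Q* = 61.
Since 12 > 9, the floor is binding.
At P = 12: Qd = 124 - 7·12 = 40 and Qs = 7·12 - 2 = 82.
Quantity traded falls to 40. At Q = 40 the demand price is (124 - 40)/7 = 12 and the supply price is (2 + 40)/7 = 6.
Deadweight loss = ½ · (12 - 6) · (61 - 40) = ½ · 6 · 21 = 63.

63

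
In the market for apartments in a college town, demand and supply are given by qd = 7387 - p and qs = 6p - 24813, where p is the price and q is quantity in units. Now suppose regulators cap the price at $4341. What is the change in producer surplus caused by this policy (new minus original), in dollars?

-520590

Without the control the market clears where 7387 - p = 6p - 24813, i.e. p* = 4600 and q* = 2787.
The ceiling of 4341 is below the equilibrium price 4600, so it binds.
At p = 4341: qd = 7387 - 4341 = 3046 and qs = 6·4341 - 24813 = 1233.
Producer surplus without the control is ½ · (4600 - 4135.5) · 2787 = 647280.75.
With the ceiling, producers sell 1233 units at 4341, so PS = ½ · (4341 - 4135.5) · 1233 = 126690.75.
Change in producer surplus = 126690.75 - 647280.75 = -520590.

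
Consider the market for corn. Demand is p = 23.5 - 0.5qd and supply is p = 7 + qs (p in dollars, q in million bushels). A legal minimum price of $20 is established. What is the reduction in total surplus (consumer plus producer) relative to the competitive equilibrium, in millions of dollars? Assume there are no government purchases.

12

Rearranging demand gives qd = 47 - 2p; rearranging supply gives qs = p - 7. Setting quantity demanded equal to quantity supplied, 47 - 2p = p - 7, gives p* = 18 and q* = 11.
Since 20 > 18, the floor is binding.
At p = 20: qd = 47 - 2·20 = 7 and qs = 20 - 7 = 13.
Quantity traded falls to 7. At q = 7 the demand price is (47 - 7)/2 = 20 and the supply price is 7 + 7 = 14.
Deadweight loss = ½ · (20 - 14) · (11 - 7) = ½ · 6 · 4 = 12.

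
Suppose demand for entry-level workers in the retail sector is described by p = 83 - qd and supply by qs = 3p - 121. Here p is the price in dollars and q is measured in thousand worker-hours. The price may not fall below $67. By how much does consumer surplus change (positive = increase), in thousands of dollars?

Rearranging demand gives qd = 83 - p. Equilibrium: 83 - p = 3p - 121, so 204 = 4p and p* = 51, q* = 32.
The floor of 67 is above the equilibrium price 51, so it binds.
At p = 67: qd = 83 - 67 = 16 and qs = 3·67 - 121 = 80.
Consumer surplus without the control is ½ · (83 - 51) · 32 = 512.
With the floor, consumers buy 16 units at 67, so CS = ½ · (83 - 67) · 16 = 128.
Change in consumer surplus = 128 - 512 = -384.

-384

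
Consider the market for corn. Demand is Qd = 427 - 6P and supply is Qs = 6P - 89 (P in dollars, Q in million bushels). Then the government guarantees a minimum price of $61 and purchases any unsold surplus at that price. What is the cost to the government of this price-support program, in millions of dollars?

Setting quantity demanded equal to quantity supplied, 427 - 6P = 6P - 89, gives P* = 43 and Q* = 169.
Since 61 > 43, the floor is binding.
At P = 61: Qd = 427 - 6·61 = 61 and Qs = 6·61 - 89 = 277.
Surplus = Qs - Qd = 216.
Government expenditure = surplus × support price = 216 × 61 = 13176.

13176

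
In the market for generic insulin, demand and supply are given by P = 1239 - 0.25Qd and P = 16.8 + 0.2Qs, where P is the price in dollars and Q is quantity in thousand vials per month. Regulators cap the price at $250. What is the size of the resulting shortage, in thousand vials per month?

2790

Rearranging demand gives Qd = 4956 - 4P; rearranging supply gives Qs = 5P - 84. Without the control the market clears where 4956 - 4P = 5P - 84, i.e. P* = 560 and Q* = 2716.
Because the ceiling (250) lies below the market-clearing price, it is binding.
At P = 250: Qd = 4956 - 4·250 = 3956 and Qs = 5·250 - 84 = 1166.
Shortage = Qd - Qs = 3956 - 1166 = 2790.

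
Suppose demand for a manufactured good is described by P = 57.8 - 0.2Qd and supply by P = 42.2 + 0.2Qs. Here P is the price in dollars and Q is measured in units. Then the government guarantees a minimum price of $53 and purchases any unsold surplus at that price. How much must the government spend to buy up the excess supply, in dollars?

1590

Rearranging demand gives Qd = 289 - 5P; rearranging supply gives Qs = 5P - 211. Without the control the market clears where 289 - 5P = 5P - 211, i.e. P* = 50 and Q* = 39.
The floor of 53 is above the equilibrium price 50, so it binds.
At P = 53: Qd = 289 - 5·53 = 24 and Qs = 5·53 - 211 = 54.
Surplus = Qs - Qd = 30.
Government expenditure = surplus × support price = 30 × 53 = 1590.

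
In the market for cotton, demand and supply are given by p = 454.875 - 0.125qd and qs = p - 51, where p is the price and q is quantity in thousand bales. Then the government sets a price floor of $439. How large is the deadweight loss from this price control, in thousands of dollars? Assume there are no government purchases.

Rearranging demand gives qd = 3639 - 8p. Setting quantity demanded equal to quantity supplied, 3639 - 8p = p - 51, gives p* = 410 and q* = 359.
Since 439 > 410, the floor is binding.
At p = 439: qd = 3639 - 8·439 = 127 and qs = 439 - 51 = 388.
Quantity traded falls to 127. At q = 127 the demand price is (3639 - 127)/8 = 439 and the supply price is 51 + 127 = 178.
Deadweight loss = ½ · (439 - 178) · (359 - 127) = ½ · 261 · 232 = 30276.

30276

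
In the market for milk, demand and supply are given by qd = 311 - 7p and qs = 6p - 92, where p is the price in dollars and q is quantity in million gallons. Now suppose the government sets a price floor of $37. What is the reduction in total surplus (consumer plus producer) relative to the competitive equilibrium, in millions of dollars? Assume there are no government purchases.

Setting quantity demanded equal to quantity supplied, 311 - 7p = 6p - 92, gives p* = 31 and q* = 94.
Since 37 > 31, the floor is binding.
At p = 37: qd = 311 - 7·37 = 52 and qs = 6·37 - 92 = 130.
Quantity traded falls to 52. At q = 52 the demand price is (311 - 52)/7 = 37 and the supply price is (92 + 52)/6 = 24.
Deadweight loss = ½ · (37 - 24) · (94 - 52) = ½ · 13 · 42 = 273.

273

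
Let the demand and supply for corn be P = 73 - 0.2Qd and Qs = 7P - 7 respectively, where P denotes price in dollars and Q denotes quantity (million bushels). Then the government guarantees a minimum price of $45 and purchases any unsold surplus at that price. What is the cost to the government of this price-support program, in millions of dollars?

Rearranging demand gives Qd = 365 - 5P. In a free market, 365 - 5P = 7P - 7 gives the equilibrium P* = 31, Q* = 210.
The floor of 45 is above the equilibrium price 31, so it binds.
At P = 45: Qd = 365 - 5·45 = 140 and Qs = 7·45 - 7 = 308.
Surplus = Qs - Qd = 168.
Government expenditure = surplus × support price = 168 × 45 = 7560.

7560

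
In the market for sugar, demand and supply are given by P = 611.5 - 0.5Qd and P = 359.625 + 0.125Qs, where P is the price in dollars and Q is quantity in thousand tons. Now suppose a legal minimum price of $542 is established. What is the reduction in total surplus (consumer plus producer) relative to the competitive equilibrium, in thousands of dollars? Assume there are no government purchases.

21780

Rearranging demand gives Qd = 1223 - 2P; rearranging supply gives Qs = 8P - 2877. Setting quantity demanded equal to quantity supplied, 1223 - 2P = 8P - 2877, gives P* = 410 and Q* = 403.
Since 542 > 410, the floor is binding.
At P = 542: Qd = 1223 - 2·542 = 139 and Qs = 8·542 - 2877 = 1459.
Quantity traded falls to 139. At Q = 139 the demand price is (1223 - 139)/2 = 542 and the supply price is (2877 + 139)/8 = 377.
Deadweight loss = ½ · (542 - 377) · (403 - 139) = ½ · 165 · 264 = 21780.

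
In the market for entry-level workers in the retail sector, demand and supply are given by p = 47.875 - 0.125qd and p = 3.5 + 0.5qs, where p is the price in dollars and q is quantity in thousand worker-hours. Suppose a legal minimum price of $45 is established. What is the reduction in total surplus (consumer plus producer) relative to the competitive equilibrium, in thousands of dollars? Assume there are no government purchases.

Rearranging demand gives qd = 383 - 8p; rearranging supply gives qs = 2p - 7. Equilibrium: 383 - 8p = 2p - 7, so 390 = 10p and p* = 39, q* = 71.
Since 45 > 39, the floor is binding.
At p = 45: qd = 383 - 8·45 = 23 and qs = 2·45 - 7 = 83.
Quantity traded falls to 23. At q = 23 the demand price is (383 - 23)/8 = 45 and the supply price is (7 + 23)/2 = 15.
Deadweight loss = ½ · (45 - 15) · (71 - 23) = ½ · 30 · 48 = 720.

720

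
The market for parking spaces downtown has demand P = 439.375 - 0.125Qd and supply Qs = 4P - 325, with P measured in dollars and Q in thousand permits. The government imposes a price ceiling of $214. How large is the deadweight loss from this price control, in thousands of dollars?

Rearranging demand gives Qd = 3515 - 8P. In a free market, 3515 - 8P = 4P - 325 gives the equilibrium P* = 320, Q* = 955.
Since 214 < 320, the ceiling is binding.
At P = 214: Qd = 3515 - 8·214 = 1803 and Qs = 4·214 - 325 = 531.
Quantity traded falls to 531. At Q = 531 the demand price is (3515 - 531)/8 = 373 and the supply price is (325 + 531)/4 = 214.
Deadweight loss = ½ · (373 - 214) · (955 - 531) = ½ · 159 · 424 = 33708.

33708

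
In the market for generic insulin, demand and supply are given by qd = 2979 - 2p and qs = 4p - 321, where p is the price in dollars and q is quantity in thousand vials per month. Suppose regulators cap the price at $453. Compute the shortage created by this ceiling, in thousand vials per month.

In a free market, 2979 - 2p = 4p - 321 gives the equilibrium p* = 550, q* = 1879.
Since 453 < 550, the ceiling is binding.
At p = 453: qd = 2979 - 2·453 = 2073 and qs = 4·453 - 321 = 1491.
Shortage = qd - qs = 2073 - 1491 = 582.

582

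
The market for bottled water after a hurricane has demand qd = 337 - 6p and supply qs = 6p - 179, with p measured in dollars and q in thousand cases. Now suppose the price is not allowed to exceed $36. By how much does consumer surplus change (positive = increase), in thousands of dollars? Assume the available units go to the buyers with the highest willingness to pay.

In a free market, 337 - 6p = 6p - 179 gives the equilibrium p* = 43, q* = 79.
The ceiling of 36 is below the equilibrium price 43, so it binds.
At p = 36: qd = 337 - 6·36 = 121 and qs = 6·36 - 179 = 37.
Consumer surplus without the control is ½ · (337/6 - 43) · 79 = 6241/12.
With the ceiling, 37 units are sold at 36 (assume they go to the highest-value buyers). The demand price at q = 37 is 50, so CS = ½ · [(337/6 - 36) + (50 - 36)] · 37 = 7585/12.
Change in consumer surplus = 7585/12 - 6241/12 = 112.

112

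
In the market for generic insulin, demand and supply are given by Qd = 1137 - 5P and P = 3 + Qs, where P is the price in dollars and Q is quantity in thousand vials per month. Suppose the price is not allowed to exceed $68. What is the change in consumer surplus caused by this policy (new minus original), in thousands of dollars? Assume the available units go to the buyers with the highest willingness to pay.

6441.6

Rearranging supply gives Qs = P - 3. Equilibrium: 1137 - 5P = P - 3, so 1140 = 6P and P* = 190, Q* = 187.
The ceiling of 68 is below the equilibrium price 190, so it binds.
At P = 68: Qd = 1137 - 5·68 = 797 and Qs = 68 - 3 = 65.
Consumer surplus without the control is ½ · (227.4 - 190) · 187 = 3496.9.
With the ceiling, 65 units are sold at 68 (assume they go to the highest-value buyers). The demand price at Q = 65 is 214.4, so CS = ½ · [(227.4 - 68) + (214.4 - 68)] · 65 = 9938.5.
Change in consumer surplus = 9938.5 - 3496.9 = 6441.6.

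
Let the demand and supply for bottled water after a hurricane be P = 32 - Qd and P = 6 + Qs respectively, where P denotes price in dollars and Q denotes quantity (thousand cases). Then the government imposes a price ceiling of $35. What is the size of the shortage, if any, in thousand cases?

Rearranging demand gives Qd = 32 - P; rearranging supply gives Qs = P - 6. In a free market, 32 - P = P - 6 gives the equilibrium P* = 19, Q* = 13.
Since 35 is above P* = 19, the ceiling does not bind and the free-market outcome prevails.
Since the control does not bind, there is no shortage.

0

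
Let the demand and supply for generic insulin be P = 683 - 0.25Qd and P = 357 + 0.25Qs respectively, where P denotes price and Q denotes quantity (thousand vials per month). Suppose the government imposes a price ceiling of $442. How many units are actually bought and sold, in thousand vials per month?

340

Rearranging demand gives Qd = 2732 - 4P; rearranging supply gives Qs = 4P - 1428. Setting quantity demanded equal to quantity supplied, 2732 - 4P = 4P - 1428, gives P* = 520 and Q* = 652.
Because the ceiling (442) lies below the market-clearing price, it is binding.
At P = 442: Qd = 2732 - 4·442 = 964 and Qs = 4·442 - 1428 = 340.
The quantity actually transacted is the short side, supply: 340.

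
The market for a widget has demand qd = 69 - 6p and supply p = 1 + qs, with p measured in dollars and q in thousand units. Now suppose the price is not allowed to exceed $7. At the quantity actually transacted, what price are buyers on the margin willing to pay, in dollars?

Rearranging supply gives qs = p - 1. Setting quantity demanded equal to quantity supplied, 69 - 6p = p - 1, gives p* = 10 and q* = 9.
Since 7 < 10, the ceiling is binding.
At p = 7: qd = 69 - 6·7 = 27 and qs = 7 - 1 = 6.
Only 6 units reach the market. On the demand curve, the marginal buyer's willingness to pay at q = 6 is (69 - 6)/6 = 10.5.

10.5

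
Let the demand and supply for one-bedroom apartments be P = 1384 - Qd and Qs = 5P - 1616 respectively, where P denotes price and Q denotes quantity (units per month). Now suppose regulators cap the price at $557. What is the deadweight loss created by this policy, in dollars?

Rearranging demand gives Qd = 1384 - P. Setting quantity demanded equal to quantity supplied, 1384 - P = 5P - 1616, gives P* = 500 and Q* = 884.
Since 557 is above P* = 500, the ceiling does not bind and the free-market outcome prevails.
Since the control does not bind, no trades are prevented and deadweight loss is zero.

0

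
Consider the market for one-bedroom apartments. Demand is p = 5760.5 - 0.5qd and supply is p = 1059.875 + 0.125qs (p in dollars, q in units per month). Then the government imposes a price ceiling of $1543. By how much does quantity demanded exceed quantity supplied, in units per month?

4570

Rearranging demand gives qd = 11521 - 2p; rearranging supply gives qs = 8p - 8479. Without the control the market clears where 11521 - 2p = 8p - 8479, i.e. p* = 2000 and q* = 7521.
Because the ceiling (1543) lies below the market-clearing price, it is binding.
At p = 1543: qd = 11521 - 2·1543 = 8435 and qs = 8·1543 - 8479 = 3865.
Shortage = qd - qs = 8435 - 3865 = 4570.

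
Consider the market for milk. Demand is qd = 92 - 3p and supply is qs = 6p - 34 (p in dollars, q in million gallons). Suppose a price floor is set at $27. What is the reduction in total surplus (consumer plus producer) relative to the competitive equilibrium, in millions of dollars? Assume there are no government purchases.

Setting quantity demanded equal to quantity supplied, 92 - 3p = 6p - 34, gives p* = 14 and q* = 50.
The floor of 27 is above the equilibrium price 14, so it binds.
At p = 27: qd = 92 - 3·27 = 11 and qs = 6·27 - 34 = 128.
Quantity traded falls to 11. At q = 11 the demand price is (92 - 11)/3 = 27 and the supply price is (34 + 11)/6 = 7.5.
Deadweight loss = ½ · (27 - 7.5) · (50 - 11) = ½ · 19.5 · 39 = 380.25.

380.25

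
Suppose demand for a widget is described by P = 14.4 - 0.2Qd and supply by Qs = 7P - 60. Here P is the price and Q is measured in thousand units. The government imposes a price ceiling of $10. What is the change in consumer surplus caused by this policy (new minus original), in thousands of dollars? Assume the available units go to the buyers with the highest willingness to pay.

Rearranging demand gives Qd = 72 - 5P. Without the control the market clears where 72 - 5P = 7P - 60, i.e. P* = 11 and Q* = 17.
Since 10 < 11, the ceiling is binding.
At P = 10: Qd = 72 - 5·10 = 22 and Qs = 7·10 - 60 = 10.
Consumer surplus without the control is ½ · (14.4 - 11) · 17 = 28.9.
With the ceiling, 10 units are sold at 10 (assume they go to the highest-value buyers). The demand price at Q = 10 is 12.4, so CS = ½ · [(14.4 - 10) + (12.4 - 10)] · 10 = 34.
Change in consumer surplus = 34 - 28.9 = 5.1.

5.1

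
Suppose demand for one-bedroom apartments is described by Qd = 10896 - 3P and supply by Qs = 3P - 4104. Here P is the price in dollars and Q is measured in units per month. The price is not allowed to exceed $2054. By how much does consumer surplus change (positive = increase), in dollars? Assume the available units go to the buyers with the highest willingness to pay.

Without the control the market clears where 10896 - 3P = 3P - 4104, i.e. P* = 2500 and Q* = 3396.
Because the ceiling (2054) lies below the market-clearing price, it is binding.
At P = 2054: Qd = 10896 - 3·2054 = 4734 and Qs = 3·2054 - 4104 = 2058.
Consumer surplus without the control is ½ · (3632 - 2500) · 3396 = 1922136.
With the ceiling, 2058 units are sold at 2054 (assume they go to the highest-value buyers). The demand price at Q = 2058 is 2946, so CS = ½ · [(3632 - 2054) + (2946 - 2054)] · 2058 = 2541630.
Change in consumer surplus = 2541630 - 1922136 = 619494.

619494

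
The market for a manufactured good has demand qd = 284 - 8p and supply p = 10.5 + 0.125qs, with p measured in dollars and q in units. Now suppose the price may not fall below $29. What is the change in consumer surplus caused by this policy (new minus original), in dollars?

Rearranging supply gives qs = 8p - 84. Without the control the market clears where 284 - 8p = 8p - 84, i.e. p* = 23 and q* = 100.
Because the floor (29) lies above the market-clearing price, it is binding.
At p = 29: qd = 284 - 8·29 = 52 and qs = 8·29 - 84 = 148.
Consumer surplus without the control is ½ · (35.5 - 23) · 100 = 625.
With the floor, consumers buy 52 units at 29, so CS = ½ · (35.5 - 29) · 52 = 169.
Change in consumer surplus = 169 - 625 = -456.

-456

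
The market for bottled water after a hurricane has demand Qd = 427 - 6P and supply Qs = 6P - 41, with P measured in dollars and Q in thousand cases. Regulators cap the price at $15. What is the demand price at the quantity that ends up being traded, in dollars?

63

In a free market, 427 - 6P = 6P - 41 gives the equilibrium P* = 39, Q* = 193.
Because the ceiling (15) lies below the market-clearing price, it is binding.
At P = 15: Qd = 427 - 6·15 = 337 and Qs = 6·15 - 41 = 49.
Only 49 units reach the market. On the demand curve, the marginal buyer's willingness to pay at Q = 49 is (427 - 49)/6 = 63.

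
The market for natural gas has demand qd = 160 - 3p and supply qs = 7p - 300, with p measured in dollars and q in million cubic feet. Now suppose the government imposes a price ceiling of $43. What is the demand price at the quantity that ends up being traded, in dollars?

Equilibrium: 160 - 3p = 7p - 300, so 460 = 10p and p* = 46, q* = 22.
The ceiling of 43 is below the equilibrium price 46, so it binds.
At p = 43: qd = 160 - 3·43 = 31 and qs = 7·43 - 300 = 1.
Only 1 units reach the market. On the demand curve, the marginal buyer's willingness to pay at q = 1 is (160 - 1)/3 = 53.

53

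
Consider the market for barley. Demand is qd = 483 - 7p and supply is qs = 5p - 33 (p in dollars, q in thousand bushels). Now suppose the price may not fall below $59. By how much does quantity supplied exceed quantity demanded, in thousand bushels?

Equilibrium: 483 - 7p = 5p - 33, so 516 = 12p and p* = 43, q* = 182.
Because the floor (59) lies above the market-clearing price, it is binding.
At p = 59: qd = 483 - 7·59 = 70 and qs = 5·59 - 33 = 262.
Surplus = qs - qd = 262 - 70 = 192.

192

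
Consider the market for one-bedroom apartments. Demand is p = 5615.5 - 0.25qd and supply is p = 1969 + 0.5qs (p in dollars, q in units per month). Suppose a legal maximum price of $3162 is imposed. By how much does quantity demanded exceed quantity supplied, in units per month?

Rearranging demand gives qd = 22462 - 4p; rearranging supply gives qs = 2p - 3938. Equilibrium: 22462 - 4p = 2p - 3938, so 26400 = 6p and p* = 4400, q* = 4862.
Since 3162 < 4400, the ceiling is binding.
At p = 3162: qd = 22462 - 4·3162 = 9814 and qs = 2·3162 - 3938 = 2386.
Shortage = qd - qs = 9814 - 2386 = 7428.

7428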